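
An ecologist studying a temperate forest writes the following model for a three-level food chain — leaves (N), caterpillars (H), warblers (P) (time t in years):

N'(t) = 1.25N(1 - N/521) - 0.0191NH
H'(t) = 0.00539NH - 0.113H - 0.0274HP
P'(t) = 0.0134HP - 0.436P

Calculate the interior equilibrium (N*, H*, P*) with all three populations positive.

From dP/dt = 0: 0.0134H* = 0.436, so H* = 32.5.
From dN/dt = 0: 1.25(1 - N*/521) = 0.0191·32.5, giving N* = 521·(1 - 0.497) = 262.
From dH/dt = 0: 0.00539·262 - 0.113 = 0.0274P*, so P* = 1.3/0.0274 = 47.4.

N* ≈ 262, H* ≈ 32.5, P* ≈ 47.4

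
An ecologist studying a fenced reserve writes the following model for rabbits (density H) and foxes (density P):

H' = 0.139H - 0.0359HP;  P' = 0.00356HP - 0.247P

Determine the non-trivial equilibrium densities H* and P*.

H* ≈ 69.4, P* ≈ 3.87

Set dP/dt = 0 with P > 0: 0.00356H - 0.247 = 0, so H* = 0.247/0.00356 = 69.4.
Set dH/dt = 0 with H > 0: 0.139 - 0.0359P = 0, so P* = 0.139/0.0359 = 3.87.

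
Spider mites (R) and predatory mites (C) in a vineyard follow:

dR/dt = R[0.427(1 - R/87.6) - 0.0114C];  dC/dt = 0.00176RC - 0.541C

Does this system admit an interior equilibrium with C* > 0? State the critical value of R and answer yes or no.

Threshold R = 307; K < 307, so no, the predator goes extinct.

The predator equation gives dC/dt > 0 only when R > 0.541/0.00176 = 307.
Without the predator, R → K = 87.6. Since 87.6 < 307, the predator cannot invade.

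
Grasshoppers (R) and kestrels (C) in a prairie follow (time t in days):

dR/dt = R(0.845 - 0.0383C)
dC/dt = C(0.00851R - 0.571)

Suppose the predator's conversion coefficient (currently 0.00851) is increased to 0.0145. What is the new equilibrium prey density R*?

At the interior fixed point, setting dC/dt = 0 with C > 0 fixes R* = (predator death rate)/(RC coefficient) — independent of the other coefficients.
With the change, R* = 0.571/0.0145 = 39.4; it falls from 67.1.

R* ≈ 39.4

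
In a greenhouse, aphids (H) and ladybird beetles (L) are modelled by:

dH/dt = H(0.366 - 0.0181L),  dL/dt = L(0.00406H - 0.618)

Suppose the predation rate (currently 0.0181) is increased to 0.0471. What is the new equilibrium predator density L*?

L* ≈ 7.77

At the interior fixed point, setting dH/dt = 0 with H > 0 fixes L* = (prey growth rate)/(HL coefficient) — independent of the other coefficients.
With the change, L* = 0.366/0.0471 = 7.77; it falls from 20.2.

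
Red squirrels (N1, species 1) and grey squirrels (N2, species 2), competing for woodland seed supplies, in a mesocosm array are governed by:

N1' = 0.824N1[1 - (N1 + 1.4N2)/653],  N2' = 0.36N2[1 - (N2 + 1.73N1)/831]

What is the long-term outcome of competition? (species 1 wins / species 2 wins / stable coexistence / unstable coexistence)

Compare the nullcline intercepts: K1/α12 = 653/1.4 = 466 < K2 = 831; K2/α21 = 831/1.73 = 480 < K1 = 653.
Since both are reversed, neither can invade when rare; the interior point is a saddle.

unstable coexistence (outcome depends on initial conditions)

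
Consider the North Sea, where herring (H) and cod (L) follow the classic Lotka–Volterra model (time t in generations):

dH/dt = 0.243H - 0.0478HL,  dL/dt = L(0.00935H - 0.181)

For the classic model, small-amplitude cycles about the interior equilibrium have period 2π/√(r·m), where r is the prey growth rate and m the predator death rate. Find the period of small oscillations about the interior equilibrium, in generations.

Here r = 0.243 and m = 0.181, so r·m = 0.044.
ω = √0.044 = 0.21 per generation, hence T = 2π/ω ≈ 30 generations.

T ≈ 30 generations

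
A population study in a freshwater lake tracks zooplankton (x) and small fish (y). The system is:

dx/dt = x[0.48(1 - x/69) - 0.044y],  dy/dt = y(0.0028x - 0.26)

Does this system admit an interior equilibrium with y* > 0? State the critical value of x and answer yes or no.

The predator equation gives dy/dt > 0 only when x > 0.26/0.0028 = 92.9.
Without the predator, x → K = 69. Since 69 < 92.9, the predator cannot invade.

Threshold x = 92.9; K < 92.9, so no, the predator goes extinct.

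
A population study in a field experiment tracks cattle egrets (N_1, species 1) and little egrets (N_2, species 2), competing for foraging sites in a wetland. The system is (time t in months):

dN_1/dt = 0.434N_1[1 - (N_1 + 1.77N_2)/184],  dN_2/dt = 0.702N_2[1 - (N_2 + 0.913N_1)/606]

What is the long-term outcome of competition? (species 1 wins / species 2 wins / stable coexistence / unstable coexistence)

Compare the nullcline intercepts: K1/α12 = 184/1.77 = 104 < K2 = 606; K2/α21 = 606/0.913 = 664 > K1 = 184.
Since the inequalities point opposite ways, species 2 can invade but species 1 cannot.

species 2 excludes species 1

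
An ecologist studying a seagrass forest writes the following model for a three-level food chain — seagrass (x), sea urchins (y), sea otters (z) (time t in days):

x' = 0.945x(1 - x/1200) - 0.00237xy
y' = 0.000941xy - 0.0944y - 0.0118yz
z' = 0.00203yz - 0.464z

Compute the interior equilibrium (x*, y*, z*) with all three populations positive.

From dz/dt = 0: 0.00203y* = 0.464, so y* = 229.
From dx/dt = 0: 0.945(1 - x*/1200) = 0.00237·229, giving x* = 1200·(1 - 0.573) = 512.
From dy/dt = 0: 0.000941·512 - 0.0944 = 0.0118z*, so z* = 0.387/0.0118 = 32.8.

x* ≈ 512, y* ≈ 229, z* ≈ 32.8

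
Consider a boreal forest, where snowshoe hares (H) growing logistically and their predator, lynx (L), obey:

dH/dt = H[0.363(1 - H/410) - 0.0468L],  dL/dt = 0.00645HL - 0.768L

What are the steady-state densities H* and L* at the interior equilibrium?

H* ≈ 119, L* ≈ 5.5

From dL/dt = 0 with L > 0: 0.00645H* = 0.768, so H* = 119.
Substitute into dH/dt = 0: 0.363(1 - 119/410) = 0.0468L*.
The bracket is 0.71, giving L* = 0.258/0.0468 = 5.5.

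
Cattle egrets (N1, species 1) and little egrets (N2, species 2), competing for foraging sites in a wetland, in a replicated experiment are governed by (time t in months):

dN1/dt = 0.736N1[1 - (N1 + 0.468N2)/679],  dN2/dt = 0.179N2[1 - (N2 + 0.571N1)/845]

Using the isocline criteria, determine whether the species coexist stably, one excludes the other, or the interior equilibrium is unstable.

stable coexistence

Compare the nullcline intercepts: K1/α12 = 679/0.468 = 1450 > K2 = 845; K2/α21 = 845/0.571 = 1480 > K1 = 679.
Since both inequalities hold, each species can invade when rare, so the interior equilibrium is stable.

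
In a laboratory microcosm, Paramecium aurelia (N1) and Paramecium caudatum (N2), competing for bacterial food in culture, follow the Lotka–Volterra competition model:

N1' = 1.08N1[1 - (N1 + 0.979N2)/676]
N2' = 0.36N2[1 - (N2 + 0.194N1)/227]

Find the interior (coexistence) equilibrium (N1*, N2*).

Setting both brackets to zero gives the nullclines N1 + 0.979N2 = 676 and 0.194N1 + N2 = 227.
Substituting N2 = 227 - 0.194N1 into the first: N1(1 - 0.979·0.194) = 676 - 0.979·227.
So N1* = 454/0.81 = 560, and then N2* = 227 - 0.194·560 = 118.

N1* ≈ 560, N2* ≈ 118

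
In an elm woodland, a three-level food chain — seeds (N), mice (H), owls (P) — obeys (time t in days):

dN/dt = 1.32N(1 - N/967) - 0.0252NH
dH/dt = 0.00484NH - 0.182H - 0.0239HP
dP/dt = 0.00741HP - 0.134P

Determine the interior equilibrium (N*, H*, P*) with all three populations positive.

From dP/dt = 0: 0.00741H* = 0.134, so H* = 18.1.
From dN/dt = 0: 1.32(1 - N*/967) = 0.0252·18.1, giving N* = 967·(1 - 0.345) = 633.
From dH/dt = 0: 0.00484·633 - 0.182 = 0.0239P*, so P* = 2.88/0.0239 = 121.

N* ≈ 633, H* ≈ 18.1, P* ≈ 121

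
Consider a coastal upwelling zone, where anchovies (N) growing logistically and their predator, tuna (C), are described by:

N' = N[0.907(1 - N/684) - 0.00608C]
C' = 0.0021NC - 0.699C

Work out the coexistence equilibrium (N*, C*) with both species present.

N* ≈ 333, C* ≈ 76.6

From dC/dt = 0 with C > 0: 0.0021N* = 0.699, so N* = 333.
Substitute into dN/dt = 0: 0.907(1 - 333/684) = 0.00608C*.
The bracket is 0.513, giving C* = 0.466/0.00608 = 76.6.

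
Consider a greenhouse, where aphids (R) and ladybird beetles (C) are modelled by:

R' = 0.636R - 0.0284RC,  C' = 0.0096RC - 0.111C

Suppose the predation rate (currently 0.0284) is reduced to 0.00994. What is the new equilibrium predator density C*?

At the interior fixed point, setting dR/dt = 0 with R > 0 fixes C* = (prey growth rate)/(RC coefficient) — independent of the other coefficients.
With the change, C* = 0.636/0.00994 = 64; it rises from 22.4.

C* ≈ 64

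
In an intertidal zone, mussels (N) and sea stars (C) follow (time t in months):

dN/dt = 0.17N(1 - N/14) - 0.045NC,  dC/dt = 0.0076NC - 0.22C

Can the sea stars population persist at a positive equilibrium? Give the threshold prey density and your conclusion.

Threshold N = 28.9; K < 28.9, so no, the predator goes extinct.

The predator equation gives dC/dt > 0 only when N > 0.22/0.0076 = 28.9.
Without the predator, N → K = 14. Since 14 < 28.9, the predator cannot invade.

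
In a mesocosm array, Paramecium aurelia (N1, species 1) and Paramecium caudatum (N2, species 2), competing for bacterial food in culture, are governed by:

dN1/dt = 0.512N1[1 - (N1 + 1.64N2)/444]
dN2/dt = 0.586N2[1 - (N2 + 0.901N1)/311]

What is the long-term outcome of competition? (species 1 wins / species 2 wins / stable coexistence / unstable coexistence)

unstable coexistence (outcome depends on initial conditions)

Compare the nullcline intercepts: K1/α12 = 444/1.64 = 271 < K2 = 311; K2/α21 = 311/0.901 = 345 < K1 = 444.
Since both are reversed, neither can invade when rare; the interior point is a saddle.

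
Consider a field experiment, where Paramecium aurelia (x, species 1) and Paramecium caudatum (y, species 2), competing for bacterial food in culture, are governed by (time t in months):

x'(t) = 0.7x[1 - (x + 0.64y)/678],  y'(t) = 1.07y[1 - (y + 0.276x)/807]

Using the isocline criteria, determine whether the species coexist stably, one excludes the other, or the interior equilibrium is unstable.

Compare the nullcline intercepts: K1/α12 = 678/0.64 = 1060 > K2 = 807; K2/α21 = 807/0.276 = 2920 > K1 = 678.
Since both inequalities hold, each species can invade when rare, so the interior equilibrium is stable.

stable coexistence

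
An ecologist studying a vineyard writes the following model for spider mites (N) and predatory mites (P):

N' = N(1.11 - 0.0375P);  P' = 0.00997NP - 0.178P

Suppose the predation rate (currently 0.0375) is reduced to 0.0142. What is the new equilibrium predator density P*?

P* ≈ 78.2

At the interior fixed point, setting dN/dt = 0 with N > 0 fixes P* = (prey growth rate)/(NP coefficient) — independent of the other coefficients.
With the change, P* = 1.11/0.0142 = 78.2; it rises from 29.6.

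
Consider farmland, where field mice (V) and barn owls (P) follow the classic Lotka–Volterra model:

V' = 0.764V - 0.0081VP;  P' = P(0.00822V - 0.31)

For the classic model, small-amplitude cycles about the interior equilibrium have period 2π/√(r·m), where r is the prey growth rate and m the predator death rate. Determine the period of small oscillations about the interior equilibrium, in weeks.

T ≈ 12.9 weeks

Here r = 0.764 and m = 0.31, so r·m = 0.237.
ω = √0.237 = 0.487 per week, hence T = 2π/ω ≈ 12.9 weeks.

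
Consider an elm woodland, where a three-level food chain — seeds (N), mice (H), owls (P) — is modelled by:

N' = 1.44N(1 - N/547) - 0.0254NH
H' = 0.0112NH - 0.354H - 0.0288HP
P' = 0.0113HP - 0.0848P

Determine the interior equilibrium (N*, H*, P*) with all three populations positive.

N* ≈ 475, H* ≈ 7.5, P* ≈ 172

From dP/dt = 0: 0.0113H* = 0.0848, so H* = 7.5.
From dN/dt = 0: 1.44(1 - N*/547) = 0.0254·7.5, giving N* = 547·(1 - 0.132) = 475.
From dH/dt = 0: 0.0112·475 - 0.354 = 0.0288P*, so P* = 4.96/0.0288 = 172.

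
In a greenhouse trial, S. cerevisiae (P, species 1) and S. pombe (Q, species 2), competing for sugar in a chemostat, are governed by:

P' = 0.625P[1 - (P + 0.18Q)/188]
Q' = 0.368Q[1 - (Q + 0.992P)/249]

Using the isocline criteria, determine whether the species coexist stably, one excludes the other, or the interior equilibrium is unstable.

stable coexistence

Compare the nullcline intercepts: K1/α12 = 188/0.18 = 1040 > K2 = 249; K2/α21 = 249/0.992 = 251 > K1 = 188.
Since both inequalities hold, each species can invade when rare, so the interior equilibrium is stable.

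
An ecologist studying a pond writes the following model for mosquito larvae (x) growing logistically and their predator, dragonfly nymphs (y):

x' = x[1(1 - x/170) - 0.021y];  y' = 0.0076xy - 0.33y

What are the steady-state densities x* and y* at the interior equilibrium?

From dy/dt = 0 with y > 0: 0.0076x* = 0.33, so x* = 43.4.
Substitute into dx/dt = 0: 1(1 - 43.4/170) = 0.021y*.
The bracket is 0.745, giving y* = 0.745/0.021 = 35.5.

x* ≈ 43.4, y* ≈ 35.5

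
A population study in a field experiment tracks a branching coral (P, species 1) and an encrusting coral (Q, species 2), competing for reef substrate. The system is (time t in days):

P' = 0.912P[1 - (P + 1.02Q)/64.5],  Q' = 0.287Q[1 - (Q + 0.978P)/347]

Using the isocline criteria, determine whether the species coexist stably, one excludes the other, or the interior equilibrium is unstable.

Compare the nullcline intercepts: K1/α12 = 64.5/1.02 = 63.2 < K2 = 347; K2/α21 = 347/0.978 = 355 > K1 = 64.5.
Since the inequalities point opposite ways, species 2 can invade but species 1 cannot.

species 2 excludes species 1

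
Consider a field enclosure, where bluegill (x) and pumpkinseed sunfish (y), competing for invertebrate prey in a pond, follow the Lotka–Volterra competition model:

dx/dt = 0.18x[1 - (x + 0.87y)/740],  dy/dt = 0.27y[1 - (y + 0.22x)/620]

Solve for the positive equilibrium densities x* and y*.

x* ≈ 248, y* ≈ 565

Setting both brackets to zero gives the nullclines x + 0.87y = 740 and 0.22x + y = 620.
Substituting y = 620 - 0.22x into the first: x(1 - 0.87·0.22) = 740 - 0.87·620.
So x* = 201/0.809 = 248, and then y* = 620 - 0.22·248 = 565.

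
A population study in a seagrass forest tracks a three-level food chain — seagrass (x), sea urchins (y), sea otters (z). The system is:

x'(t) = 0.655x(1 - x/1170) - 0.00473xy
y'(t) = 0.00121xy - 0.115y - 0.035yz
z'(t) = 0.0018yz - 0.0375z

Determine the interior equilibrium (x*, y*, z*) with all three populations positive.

From dz/dt = 0: 0.0018y* = 0.0375, so y* = 20.8.
From dx/dt = 0: 0.655(1 - x*/1170) = 0.00473·20.8, giving x* = 1170·(1 - 0.15) = 994.
From dy/dt = 0: 0.00121·994 - 0.115 = 0.035z*, so z* = 1.09/0.035 = 31.1.

x* ≈ 994, y* ≈ 20.8, z* ≈ 31.1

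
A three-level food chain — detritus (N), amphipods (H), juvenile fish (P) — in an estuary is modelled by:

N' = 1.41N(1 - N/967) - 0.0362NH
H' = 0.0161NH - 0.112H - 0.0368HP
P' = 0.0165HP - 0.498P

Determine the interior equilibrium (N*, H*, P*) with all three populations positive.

N* ≈ 218, H* ≈ 30.2, P* ≈ 92.2

From dP/dt = 0: 0.0165H* = 0.498, so H* = 30.2.
From dN/dt = 0: 1.41(1 - N*/967) = 0.0362·30.2, giving N* = 967·(1 - 0.775) = 218.
From dH/dt = 0: 0.0161·218 - 0.112 = 0.0368P*, so P* = 3.39/0.0368 = 92.2.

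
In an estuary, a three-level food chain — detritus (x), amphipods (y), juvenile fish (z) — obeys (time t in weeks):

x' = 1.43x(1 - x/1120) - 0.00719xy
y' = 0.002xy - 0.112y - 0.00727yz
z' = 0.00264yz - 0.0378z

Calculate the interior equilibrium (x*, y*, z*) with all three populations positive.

x* ≈ 1040, y* ≈ 14.3, z* ≈ 271

From dz/dt = 0: 0.00264y* = 0.0378, so y* = 14.3.
From dx/dt = 0: 1.43(1 - x*/1120) = 0.00719·14.3, giving x* = 1120·(1 - 0.072) = 1040.
From dy/dt = 0: 0.002·1040 - 0.112 = 0.00727z*, so z* = 1.97/0.00727 = 271.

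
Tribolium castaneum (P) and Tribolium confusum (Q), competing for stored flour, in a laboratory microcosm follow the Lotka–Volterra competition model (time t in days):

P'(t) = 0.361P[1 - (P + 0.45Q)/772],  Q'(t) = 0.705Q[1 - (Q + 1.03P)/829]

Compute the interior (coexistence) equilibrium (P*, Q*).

Setting both brackets to zero gives the nullclines P + 0.45Q = 772 and 1.03P + Q = 829.
Substituting Q = 829 - 1.03P into the first: P(1 - 0.45·1.03) = 772 - 0.45·829.
So P* = 399/0.536 = 744, and then Q* = 829 - 1.03·744 = 63.1.

P* ≈ 744, Q* ≈ 63.1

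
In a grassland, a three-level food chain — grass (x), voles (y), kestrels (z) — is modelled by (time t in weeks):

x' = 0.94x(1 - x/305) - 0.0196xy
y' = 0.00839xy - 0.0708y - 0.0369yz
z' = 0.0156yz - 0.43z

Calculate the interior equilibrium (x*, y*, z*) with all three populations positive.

x* ≈ 130, y* ≈ 27.6, z* ≈ 27.6

From dz/dt = 0: 0.0156y* = 0.43, so y* = 27.6.
From dx/dt = 0: 0.94(1 - x*/305) = 0.0196·27.6, giving x* = 305·(1 - 0.575) = 130.
From dy/dt = 0: 0.00839·130 - 0.0708 = 0.0369z*, so z* = 1.02/0.0369 = 27.6.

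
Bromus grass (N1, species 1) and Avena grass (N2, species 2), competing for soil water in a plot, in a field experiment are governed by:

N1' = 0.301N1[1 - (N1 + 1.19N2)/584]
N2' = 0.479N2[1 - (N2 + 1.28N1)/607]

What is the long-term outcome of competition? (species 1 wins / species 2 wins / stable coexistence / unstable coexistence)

unstable coexistence (outcome depends on initial conditions)

Compare the nullcline intercepts: K1/α12 = 584/1.19 = 491 < K2 = 607; K2/α21 = 607/1.28 = 474 < K1 = 584.
Since both are reversed, neither can invade when rare; the interior point is a saddle.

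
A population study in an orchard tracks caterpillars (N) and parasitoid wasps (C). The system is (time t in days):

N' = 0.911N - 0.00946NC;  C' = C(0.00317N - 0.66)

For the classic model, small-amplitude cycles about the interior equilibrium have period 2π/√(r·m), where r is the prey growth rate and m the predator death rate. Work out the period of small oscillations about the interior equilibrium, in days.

Here r = 0.911 and m = 0.66, so r·m = 0.601.
ω = √0.601 = 0.775 per day, hence T = 2π/ω ≈ 8.1 days.

T ≈ 8.1 days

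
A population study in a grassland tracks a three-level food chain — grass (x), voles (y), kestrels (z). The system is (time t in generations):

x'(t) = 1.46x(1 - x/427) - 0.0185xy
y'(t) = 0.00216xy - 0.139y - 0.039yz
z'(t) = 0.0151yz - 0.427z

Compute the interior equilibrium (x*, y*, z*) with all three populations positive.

From dz/dt = 0: 0.0151y* = 0.427, so y* = 28.3.
From dx/dt = 0: 1.46(1 - x*/427) = 0.0185·28.3, giving x* = 427·(1 - 0.358) = 274.
From dy/dt = 0: 0.00216·274 - 0.139 = 0.039z*, so z* = 0.453/0.039 = 11.6.

x* ≈ 274, y* ≈ 28.3, z* ≈ 11.6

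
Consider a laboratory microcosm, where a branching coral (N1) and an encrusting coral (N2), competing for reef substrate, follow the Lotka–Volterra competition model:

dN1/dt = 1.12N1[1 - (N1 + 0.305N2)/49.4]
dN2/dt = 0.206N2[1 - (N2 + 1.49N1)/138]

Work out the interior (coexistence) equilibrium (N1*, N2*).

N1* ≈ 13.4, N2* ≈ 118

Setting both brackets to zero gives the nullclines N1 + 0.305N2 = 49.4 and 1.49N1 + N2 = 138.
Substituting N2 = 138 - 1.49N1 into the first: N1(1 - 0.305·1.49) = 49.4 - 0.305·138.
So N1* = 7.31/0.546 = 13.4, and then N2* = 138 - 1.49·13.4 = 118.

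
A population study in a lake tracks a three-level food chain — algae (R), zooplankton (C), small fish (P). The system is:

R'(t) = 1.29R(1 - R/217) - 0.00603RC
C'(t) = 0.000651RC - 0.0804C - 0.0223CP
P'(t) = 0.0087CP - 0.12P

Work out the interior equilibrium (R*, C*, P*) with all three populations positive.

R* ≈ 203, C* ≈ 13.8, P* ≈ 2.32

From dP/dt = 0: 0.0087C* = 0.12, so C* = 13.8.
From dR/dt = 0: 1.29(1 - R*/217) = 0.00603·13.8, giving R* = 217·(1 - 0.0645) = 203.
From dC/dt = 0: 0.000651·203 - 0.0804 = 0.0223P*, so P* = 0.0518/0.0223 = 2.32.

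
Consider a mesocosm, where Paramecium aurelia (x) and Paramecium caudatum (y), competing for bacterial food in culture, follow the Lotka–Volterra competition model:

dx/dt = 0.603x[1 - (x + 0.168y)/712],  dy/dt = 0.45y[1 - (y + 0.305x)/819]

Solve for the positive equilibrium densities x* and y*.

x* ≈ 605, y* ≈ 634

Setting both brackets to zero gives the nullclines x + 0.168y = 712 and 0.305x + y = 819.
Substituting y = 819 - 0.305x into the first: x(1 - 0.168·0.305) = 712 - 0.168·819.
So x* = 574/0.949 = 605, and then y* = 819 - 0.305·605 = 634.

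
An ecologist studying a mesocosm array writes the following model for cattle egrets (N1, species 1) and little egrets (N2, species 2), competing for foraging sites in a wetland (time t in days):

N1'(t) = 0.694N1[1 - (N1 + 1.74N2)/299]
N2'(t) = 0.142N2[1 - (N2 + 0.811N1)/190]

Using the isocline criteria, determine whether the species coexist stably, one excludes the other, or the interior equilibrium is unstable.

Compare the nullcline intercepts: K1/α12 = 299/1.74 = 172 < K2 = 190; K2/α21 = 190/0.811 = 234 < K1 = 299.
Since both are reversed, neither can invade when rare; the interior point is a saddle.

unstable coexistence (outcome depends on initial conditions)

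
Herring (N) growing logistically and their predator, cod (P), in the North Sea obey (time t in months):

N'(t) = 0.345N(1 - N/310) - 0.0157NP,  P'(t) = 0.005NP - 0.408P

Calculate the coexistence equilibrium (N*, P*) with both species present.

From dP/dt = 0 with P > 0: 0.005N* = 0.408, so N* = 81.6.
Substitute into dN/dt = 0: 0.345(1 - 81.6/310) = 0.0157P*.
The bracket is 0.737, giving P* = 0.254/0.0157 = 16.2.

N* ≈ 81.6, P* ≈ 16.2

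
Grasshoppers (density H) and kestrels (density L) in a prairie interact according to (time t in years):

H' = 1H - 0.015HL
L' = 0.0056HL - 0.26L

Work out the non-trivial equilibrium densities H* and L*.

H* ≈ 46.4, L* ≈ 66.7

Set dL/dt = 0 with L > 0: 0.0056H - 0.26 = 0, so H* = 0.26/0.0056 = 46.4.
Set dH/dt = 0 with H > 0: 1 - 0.015L = 0, so L* = 1/0.015 = 66.7.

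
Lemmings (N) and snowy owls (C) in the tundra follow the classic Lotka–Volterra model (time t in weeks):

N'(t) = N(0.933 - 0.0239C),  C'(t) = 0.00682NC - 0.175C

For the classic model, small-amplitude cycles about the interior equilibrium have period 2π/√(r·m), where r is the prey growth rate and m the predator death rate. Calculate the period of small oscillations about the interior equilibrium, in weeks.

Here r = 0.933 and m = 0.175, so r·m = 0.163.
ω = √0.163 = 0.404 per week, hence T = 2π/ω ≈ 15.5 weeks.

T ≈ 15.5 weeks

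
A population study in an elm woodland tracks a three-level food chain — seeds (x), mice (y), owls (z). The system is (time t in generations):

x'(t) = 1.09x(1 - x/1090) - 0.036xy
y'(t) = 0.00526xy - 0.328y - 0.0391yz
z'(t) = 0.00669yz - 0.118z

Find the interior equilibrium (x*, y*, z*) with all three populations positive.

x* ≈ 455, y* ≈ 17.6, z* ≈ 52.8

From dz/dt = 0: 0.00669y* = 0.118, so y* = 17.6.
From dx/dt = 0: 1.09(1 - x*/1090) = 0.036·17.6, giving x* = 1090·(1 - 0.583) = 455.
From dy/dt = 0: 0.00526·455 - 0.328 = 0.0391z*, so z* = 2.07/0.0391 = 52.8.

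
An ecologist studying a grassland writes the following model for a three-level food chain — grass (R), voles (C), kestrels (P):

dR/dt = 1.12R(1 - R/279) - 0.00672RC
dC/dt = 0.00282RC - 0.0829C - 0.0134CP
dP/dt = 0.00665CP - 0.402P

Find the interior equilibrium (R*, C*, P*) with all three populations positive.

From dP/dt = 0: 0.00665C* = 0.402, so C* = 60.5.
From dR/dt = 0: 1.12(1 - R*/279) = 0.00672·60.5, giving R* = 279·(1 - 0.363) = 178.
From dC/dt = 0: 0.00282·178 - 0.0829 = 0.0134P*, so P* = 0.419/0.0134 = 31.2.

R* ≈ 178, C* ≈ 60.5, P* ≈ 31.2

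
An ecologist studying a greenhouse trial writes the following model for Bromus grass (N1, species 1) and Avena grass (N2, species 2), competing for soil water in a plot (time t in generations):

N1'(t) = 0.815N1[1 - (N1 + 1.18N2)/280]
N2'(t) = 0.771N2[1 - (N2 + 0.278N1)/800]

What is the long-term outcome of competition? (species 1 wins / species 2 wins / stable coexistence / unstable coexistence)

Compare the nullcline intercepts: K1/α12 = 280/1.18 = 237 < K2 = 800; K2/α21 = 800/0.278 = 2880 > K1 = 280.
Since the inequalities point opposite ways, species 2 can invade but species 1 cannot.

species 2 excludes species 1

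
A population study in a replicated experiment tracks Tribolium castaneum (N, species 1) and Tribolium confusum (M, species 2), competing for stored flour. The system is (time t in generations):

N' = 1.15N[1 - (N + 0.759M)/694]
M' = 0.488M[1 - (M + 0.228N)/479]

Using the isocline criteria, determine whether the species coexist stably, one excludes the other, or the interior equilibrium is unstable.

stable coexistence

Compare the nullcline intercepts: K1/α12 = 694/0.759 = 914 > K2 = 479; K2/α21 = 479/0.228 = 2100 > K1 = 694.
Since both inequalities hold, each species can invade when rare, so the interior equilibrium is stable.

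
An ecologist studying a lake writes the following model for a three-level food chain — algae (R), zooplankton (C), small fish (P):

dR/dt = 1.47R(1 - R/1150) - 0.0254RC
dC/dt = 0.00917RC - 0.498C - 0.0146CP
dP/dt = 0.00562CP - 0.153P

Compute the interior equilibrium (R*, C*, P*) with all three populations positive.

From dP/dt = 0: 0.00562C* = 0.153, so C* = 27.2.
From dR/dt = 0: 1.47(1 - R*/1150) = 0.0254·27.2, giving R* = 1150·(1 - 0.47) = 609.
From dC/dt = 0: 0.00917·609 - 0.498 = 0.0146P*, so P* = 5.09/0.0146 = 348.

R* ≈ 609, C* ≈ 27.2, P* ≈ 348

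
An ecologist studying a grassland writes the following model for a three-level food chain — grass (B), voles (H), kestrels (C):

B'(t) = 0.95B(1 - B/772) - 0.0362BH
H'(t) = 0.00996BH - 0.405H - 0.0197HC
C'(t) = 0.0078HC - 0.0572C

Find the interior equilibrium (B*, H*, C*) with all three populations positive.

B* ≈ 556, H* ≈ 7.33, C* ≈ 261

From dC/dt = 0: 0.0078H* = 0.0572, so H* = 7.33.
From dB/dt = 0: 0.95(1 - B*/772) = 0.0362·7.33, giving B* = 772·(1 - 0.279) = 556.
From dH/dt = 0: 0.00996·556 - 0.405 = 0.0197C*, so C* = 5.14/0.0197 = 261.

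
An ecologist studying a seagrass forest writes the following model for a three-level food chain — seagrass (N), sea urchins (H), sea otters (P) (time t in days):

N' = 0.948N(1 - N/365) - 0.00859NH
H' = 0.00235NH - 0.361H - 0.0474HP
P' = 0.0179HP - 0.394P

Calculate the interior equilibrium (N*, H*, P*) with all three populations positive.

From dP/dt = 0: 0.0179H* = 0.394, so H* = 22.
From dN/dt = 0: 0.948(1 - N*/365) = 0.00859·22, giving N* = 365·(1 - 0.199) = 292.
From dH/dt = 0: 0.00235·292 - 0.361 = 0.0474P*, so P* = 0.326/0.0474 = 6.87.

N* ≈ 292, H* ≈ 22, P* ≈ 6.87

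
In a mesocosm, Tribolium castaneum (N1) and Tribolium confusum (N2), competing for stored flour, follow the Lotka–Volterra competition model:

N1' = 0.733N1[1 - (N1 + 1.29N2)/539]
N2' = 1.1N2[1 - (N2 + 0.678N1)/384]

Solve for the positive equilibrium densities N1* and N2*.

N1* ≈ 348, N2* ≈ 148

Setting both brackets to zero gives the nullclines N1 + 1.29N2 = 539 and 0.678N1 + N2 = 384.
Substituting N2 = 384 - 0.678N1 into the first: N1(1 - 1.29·0.678) = 539 - 1.29·384.
So N1* = 43.6/0.125 = 348, and then N2* = 384 - 0.678·348 = 148.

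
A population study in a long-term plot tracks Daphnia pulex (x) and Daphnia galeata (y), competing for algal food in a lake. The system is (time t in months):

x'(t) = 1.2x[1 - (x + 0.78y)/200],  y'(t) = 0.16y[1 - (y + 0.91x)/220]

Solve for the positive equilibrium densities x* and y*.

Setting both brackets to zero gives the nullclines x + 0.78y = 200 and 0.91x + y = 220.
Substituting y = 220 - 0.91x into the first: x(1 - 0.78·0.91) = 200 - 0.78·220.
So x* = 28.4/0.29 = 97.9, and then y* = 220 - 0.91·97.9 = 131.

x* ≈ 97.9, y* ≈ 131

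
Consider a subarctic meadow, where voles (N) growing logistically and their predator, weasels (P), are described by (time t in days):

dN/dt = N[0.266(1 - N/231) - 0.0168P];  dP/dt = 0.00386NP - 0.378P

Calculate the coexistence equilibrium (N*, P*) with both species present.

From dP/dt = 0 with P > 0: 0.00386N* = 0.378, so N* = 97.9.
Substitute into dN/dt = 0: 0.266(1 - 97.9/231) = 0.0168P*.
The bracket is 0.576, giving P* = 0.153/0.0168 = 9.12.

N* ≈ 97.9, P* ≈ 9.12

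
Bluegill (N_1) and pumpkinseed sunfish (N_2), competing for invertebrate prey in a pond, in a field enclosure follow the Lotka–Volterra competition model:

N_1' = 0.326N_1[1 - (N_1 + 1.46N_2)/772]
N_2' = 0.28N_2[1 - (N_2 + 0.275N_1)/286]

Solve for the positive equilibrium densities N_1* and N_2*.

Setting both brackets to zero gives the nullclines N_1 + 1.46N_2 = 772 and 0.275N_1 + N_2 = 286.
Substituting N_2 = 286 - 0.275N_1 into the first: N_1(1 - 1.46·0.275) = 772 - 1.46·286.
So N_1* = 354/0.599 = 592, and then N_2* = 286 - 0.275·592 = 123.

N_1* ≈ 592, N_2* ≈ 123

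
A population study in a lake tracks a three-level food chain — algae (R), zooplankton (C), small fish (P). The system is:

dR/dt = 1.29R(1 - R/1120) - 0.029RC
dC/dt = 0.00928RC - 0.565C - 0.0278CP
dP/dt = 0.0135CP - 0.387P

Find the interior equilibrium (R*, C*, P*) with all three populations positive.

From dP/dt = 0: 0.0135C* = 0.387, so C* = 28.7.
From dR/dt = 0: 1.29(1 - R*/1120) = 0.029·28.7, giving R* = 1120·(1 - 0.644) = 398.
From dC/dt = 0: 0.00928·398 - 0.565 = 0.0278P*, so P* = 3.13/0.0278 = 113.

R* ≈ 398, C* ≈ 28.7, P* ≈ 113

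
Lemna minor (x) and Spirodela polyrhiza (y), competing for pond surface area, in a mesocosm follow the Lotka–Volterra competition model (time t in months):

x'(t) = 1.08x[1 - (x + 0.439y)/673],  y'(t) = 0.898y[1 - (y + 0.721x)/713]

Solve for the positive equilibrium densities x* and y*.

x* ≈ 527, y* ≈ 333

Setting both brackets to zero gives the nullclines x + 0.439y = 673 and 0.721x + y = 713.
Substituting y = 713 - 0.721x into the first: x(1 - 0.439·0.721) = 673 - 0.439·713.
So x* = 360/0.683 = 527, and then y* = 713 - 0.721·527 = 333.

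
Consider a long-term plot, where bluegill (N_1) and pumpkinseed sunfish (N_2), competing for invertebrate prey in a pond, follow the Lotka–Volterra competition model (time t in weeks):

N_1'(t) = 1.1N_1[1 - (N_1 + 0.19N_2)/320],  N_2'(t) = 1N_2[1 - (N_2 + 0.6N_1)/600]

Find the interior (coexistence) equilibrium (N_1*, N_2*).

Setting both brackets to zero gives the nullclines N_1 + 0.19N_2 = 320 and 0.6N_1 + N_2 = 600.
Substituting N_2 = 600 - 0.6N_1 into the first: N_1(1 - 0.19·0.6) = 320 - 0.19·600.
So N_1* = 206/0.886 = 233, and then N_2* = 600 - 0.6·233 = 460.

N_1* ≈ 233, N_2* ≈ 460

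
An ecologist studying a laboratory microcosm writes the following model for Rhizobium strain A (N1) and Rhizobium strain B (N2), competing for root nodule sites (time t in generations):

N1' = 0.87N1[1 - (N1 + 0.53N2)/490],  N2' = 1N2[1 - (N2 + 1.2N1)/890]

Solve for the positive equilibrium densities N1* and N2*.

Setting both brackets to zero gives the nullclines N1 + 0.53N2 = 490 and 1.2N1 + N2 = 890.
Substituting N2 = 890 - 1.2N1 into the first: N1(1 - 0.53·1.2) = 490 - 0.53·890.
So N1* = 18.3/0.364 = 50.3, and then N2* = 890 - 1.2·50.3 = 830.

N1* ≈ 50.3, N2* ≈ 830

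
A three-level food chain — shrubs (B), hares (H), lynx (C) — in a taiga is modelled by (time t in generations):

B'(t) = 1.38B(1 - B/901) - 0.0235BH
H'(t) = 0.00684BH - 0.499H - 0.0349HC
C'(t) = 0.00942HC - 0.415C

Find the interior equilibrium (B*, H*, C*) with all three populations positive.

B* ≈ 225, H* ≈ 44.1, C* ≈ 29.8

From dC/dt = 0: 0.00942H* = 0.415, so H* = 44.1.
From dB/dt = 0: 1.38(1 - B*/901) = 0.0235·44.1, giving B* = 901·(1 - 0.75) = 225.
From dH/dt = 0: 0.00684·225 - 0.499 = 0.0349C*, so C* = 1.04/0.0349 = 29.8.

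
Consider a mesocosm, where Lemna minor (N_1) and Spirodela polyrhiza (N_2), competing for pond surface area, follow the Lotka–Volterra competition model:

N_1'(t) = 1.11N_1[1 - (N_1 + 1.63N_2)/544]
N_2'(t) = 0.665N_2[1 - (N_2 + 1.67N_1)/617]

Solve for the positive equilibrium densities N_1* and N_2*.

Setting both brackets to zero gives the nullclines N_1 + 1.63N_2 = 544 and 1.67N_1 + N_2 = 617.
Substituting N_2 = 617 - 1.67N_1 into the first: N_1(1 - 1.63·1.67) = 544 - 1.63·617.
So N_1* = -462/-1.72 = 268, and then N_2* = 617 - 1.67·268 = 169.

N_1* ≈ 268, N_2* ≈ 169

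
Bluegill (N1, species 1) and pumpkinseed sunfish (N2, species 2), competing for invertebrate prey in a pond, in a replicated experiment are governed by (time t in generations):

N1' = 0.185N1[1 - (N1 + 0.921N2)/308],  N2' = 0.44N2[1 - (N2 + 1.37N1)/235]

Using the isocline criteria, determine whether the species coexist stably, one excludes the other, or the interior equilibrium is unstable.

Compare the nullcline intercepts: K1/α12 = 308/0.921 = 334 > K2 = 235; K2/α21 = 235/1.37 = 172 < K1 = 308.
Since the inequalities point opposite ways, species 1 can invade but species 2 cannot.

species 1 excludes species 2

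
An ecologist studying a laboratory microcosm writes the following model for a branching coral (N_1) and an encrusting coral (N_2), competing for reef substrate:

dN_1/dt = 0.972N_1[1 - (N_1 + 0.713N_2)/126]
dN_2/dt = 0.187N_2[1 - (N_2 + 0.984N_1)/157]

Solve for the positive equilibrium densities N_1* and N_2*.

N_1* ≈ 47.1, N_2* ≈ 111

Setting both brackets to zero gives the nullclines N_1 + 0.713N_2 = 126 and 0.984N_1 + N_2 = 157.
Substituting N_2 = 157 - 0.984N_1 into the first: N_1(1 - 0.713·0.984) = 126 - 0.713·157.
So N_1* = 14.1/0.298 = 47.1, and then N_2* = 157 - 0.984·47.1 = 111.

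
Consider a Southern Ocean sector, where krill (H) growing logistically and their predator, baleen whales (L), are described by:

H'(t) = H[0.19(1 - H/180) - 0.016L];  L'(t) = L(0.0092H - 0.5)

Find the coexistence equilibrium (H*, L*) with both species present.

H* ≈ 54.3, L* ≈ 8.29

From dL/dt = 0 with L > 0: 0.0092H* = 0.5, so H* = 54.3.
Substitute into dH/dt = 0: 0.19(1 - 54.3/180) = 0.016L*.
The bracket is 0.698, giving L* = 0.133/0.016 = 8.29.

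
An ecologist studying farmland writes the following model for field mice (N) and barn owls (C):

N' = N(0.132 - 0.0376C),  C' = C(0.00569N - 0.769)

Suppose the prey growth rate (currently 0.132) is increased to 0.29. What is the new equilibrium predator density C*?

C* ≈ 7.71

At the interior fixed point, setting dN/dt = 0 with N > 0 fixes C* = (prey growth rate)/(NC coefficient) — independent of the other coefficients.
With the change, C* = 0.29/0.0376 = 7.71; it rises from 3.51.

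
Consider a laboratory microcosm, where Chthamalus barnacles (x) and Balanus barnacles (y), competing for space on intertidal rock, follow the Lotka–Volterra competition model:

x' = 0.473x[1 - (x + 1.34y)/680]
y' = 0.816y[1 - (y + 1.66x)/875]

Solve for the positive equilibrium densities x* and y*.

Setting both brackets to zero gives the nullclines x + 1.34y = 680 and 1.66x + y = 875.
Substituting y = 875 - 1.66x into the first: x(1 - 1.34·1.66) = 680 - 1.34·875.
So x* = -492/-1.22 = 402, and then y* = 875 - 1.66·402 = 207.

x* ≈ 402, y* ≈ 207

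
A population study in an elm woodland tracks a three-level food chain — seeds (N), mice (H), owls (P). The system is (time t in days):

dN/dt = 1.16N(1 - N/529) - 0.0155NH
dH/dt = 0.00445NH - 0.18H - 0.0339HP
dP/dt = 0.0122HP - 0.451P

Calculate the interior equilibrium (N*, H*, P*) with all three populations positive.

N* ≈ 268, H* ≈ 37, P* ≈ 29.8

From dP/dt = 0: 0.0122H* = 0.451, so H* = 37.
From dN/dt = 0: 1.16(1 - N*/529) = 0.0155·37, giving N* = 529·(1 - 0.494) = 268.
From dH/dt = 0: 0.00445·268 - 0.18 = 0.0339P*, so P* = 1.01/0.0339 = 29.8.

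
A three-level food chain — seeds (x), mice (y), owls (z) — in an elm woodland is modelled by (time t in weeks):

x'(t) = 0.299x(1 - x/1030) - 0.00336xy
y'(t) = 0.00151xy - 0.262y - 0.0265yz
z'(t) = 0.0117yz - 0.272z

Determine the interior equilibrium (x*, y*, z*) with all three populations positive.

From dz/dt = 0: 0.0117y* = 0.272, so y* = 23.2.
From dx/dt = 0: 0.299(1 - x*/1030) = 0.00336·23.2, giving x* = 1030·(1 - 0.261) = 761.
From dy/dt = 0: 0.00151·761 - 0.262 = 0.0265z*, so z* = 0.887/0.0265 = 33.5.

x* ≈ 761, y* ≈ 23.2, z* ≈ 33.5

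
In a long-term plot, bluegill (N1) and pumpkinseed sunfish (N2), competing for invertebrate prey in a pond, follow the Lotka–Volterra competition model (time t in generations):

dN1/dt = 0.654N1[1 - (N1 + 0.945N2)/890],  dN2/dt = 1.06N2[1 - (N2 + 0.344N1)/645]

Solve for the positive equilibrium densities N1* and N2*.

N1* ≈ 416, N2* ≈ 502

Setting both brackets to zero gives the nullclines N1 + 0.945N2 = 890 and 0.344N1 + N2 = 645.
Substituting N2 = 645 - 0.344N1 into the first: N1(1 - 0.945·0.344) = 890 - 0.945·645.
So N1* = 280/0.675 = 416, and then N2* = 645 - 0.344·416 = 502.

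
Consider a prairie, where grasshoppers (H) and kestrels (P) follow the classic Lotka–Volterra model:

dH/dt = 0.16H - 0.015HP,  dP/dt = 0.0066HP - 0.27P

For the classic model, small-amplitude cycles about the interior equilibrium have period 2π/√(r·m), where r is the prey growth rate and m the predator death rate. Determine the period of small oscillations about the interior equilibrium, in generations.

T ≈ 30.2 generations

Here r = 0.16 and m = 0.27, so r·m = 0.0432.
ω = √0.0432 = 0.208 per generation, hence T = 2π/ω ≈ 30.2 generations.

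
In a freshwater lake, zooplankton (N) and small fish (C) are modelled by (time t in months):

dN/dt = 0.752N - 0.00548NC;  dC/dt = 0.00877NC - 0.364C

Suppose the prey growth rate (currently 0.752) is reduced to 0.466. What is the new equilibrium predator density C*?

C* ≈ 85

At the interior fixed point, setting dN/dt = 0 with N > 0 fixes C* = (prey growth rate)/(NC coefficient) — independent of the other coefficients.
With the change, C* = 0.466/0.00548 = 85; it falls from 137.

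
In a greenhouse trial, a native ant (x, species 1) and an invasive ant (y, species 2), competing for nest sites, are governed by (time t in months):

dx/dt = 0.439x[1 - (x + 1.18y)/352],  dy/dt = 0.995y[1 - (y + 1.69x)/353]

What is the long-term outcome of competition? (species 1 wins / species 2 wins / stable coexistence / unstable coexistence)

unstable coexistence (outcome depends on initial conditions)

Compare the nullcline intercepts: K1/α12 = 352/1.18 = 298 < K2 = 353; K2/α21 = 353/1.69 = 209 < K1 = 352.
Since both are reversed, neither can invade when rare; the interior point is a saddle.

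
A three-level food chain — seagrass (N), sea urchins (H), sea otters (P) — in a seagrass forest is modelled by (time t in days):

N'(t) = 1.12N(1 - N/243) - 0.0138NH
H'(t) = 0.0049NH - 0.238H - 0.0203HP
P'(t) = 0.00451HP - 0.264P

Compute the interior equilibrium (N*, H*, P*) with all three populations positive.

From dP/dt = 0: 0.00451H* = 0.264, so H* = 58.5.
From dN/dt = 0: 1.12(1 - N*/243) = 0.0138·58.5, giving N* = 243·(1 - 0.721) = 67.7.
From dH/dt = 0: 0.0049·67.7 - 0.238 = 0.0203P*, so P* = 0.0939/0.0203 = 4.63.

N* ≈ 67.7, H* ≈ 58.5, P* ≈ 4.63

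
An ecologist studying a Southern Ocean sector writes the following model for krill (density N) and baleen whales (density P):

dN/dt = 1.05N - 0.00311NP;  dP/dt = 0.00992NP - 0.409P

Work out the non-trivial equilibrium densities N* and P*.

N* ≈ 41.2, P* ≈ 338

Set dP/dt = 0 with P > 0: 0.00992N - 0.409 = 0, so N* = 0.409/0.00992 = 41.2.
Set dN/dt = 0 with N > 0: 1.05 - 0.00311P = 0, so P* = 1.05/0.00311 = 338.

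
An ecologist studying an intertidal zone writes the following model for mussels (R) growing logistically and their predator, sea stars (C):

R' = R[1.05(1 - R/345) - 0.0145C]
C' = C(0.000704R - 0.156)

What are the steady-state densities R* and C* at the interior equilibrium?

R* ≈ 222, C* ≈ 25.9

From dC/dt = 0 with C > 0: 0.000704R* = 0.156, so R* = 222.
Substitute into dR/dt = 0: 1.05(1 - 222/345) = 0.0145C*.
The bracket is 0.358, giving C* = 0.376/0.0145 = 25.9.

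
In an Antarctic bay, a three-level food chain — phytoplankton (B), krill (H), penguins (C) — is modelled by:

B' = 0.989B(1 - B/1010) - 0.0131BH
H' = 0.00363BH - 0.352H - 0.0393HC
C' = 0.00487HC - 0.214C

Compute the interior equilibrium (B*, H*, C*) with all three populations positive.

From dC/dt = 0: 0.00487H* = 0.214, so H* = 43.9.
From dB/dt = 0: 0.989(1 - B*/1010) = 0.0131·43.9, giving B* = 1010·(1 - 0.582) = 422.
From dH/dt = 0: 0.00363·422 - 0.352 = 0.0393C*, so C* = 1.18/0.0393 = 30.

B* ≈ 422, H* ≈ 43.9, C* ≈ 30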